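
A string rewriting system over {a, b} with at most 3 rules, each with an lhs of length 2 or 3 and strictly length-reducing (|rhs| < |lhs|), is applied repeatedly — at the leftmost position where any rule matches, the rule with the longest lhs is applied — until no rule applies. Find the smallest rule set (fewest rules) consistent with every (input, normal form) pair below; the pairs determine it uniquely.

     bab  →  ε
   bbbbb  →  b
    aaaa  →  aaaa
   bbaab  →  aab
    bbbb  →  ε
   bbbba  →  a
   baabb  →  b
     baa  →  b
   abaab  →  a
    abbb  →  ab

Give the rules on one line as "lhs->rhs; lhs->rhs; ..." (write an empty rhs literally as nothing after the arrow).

  | bab => bb => ε
  | bbbbb => bbb => b
  | aaaa
  | bbaab => aab

ba->b; bb->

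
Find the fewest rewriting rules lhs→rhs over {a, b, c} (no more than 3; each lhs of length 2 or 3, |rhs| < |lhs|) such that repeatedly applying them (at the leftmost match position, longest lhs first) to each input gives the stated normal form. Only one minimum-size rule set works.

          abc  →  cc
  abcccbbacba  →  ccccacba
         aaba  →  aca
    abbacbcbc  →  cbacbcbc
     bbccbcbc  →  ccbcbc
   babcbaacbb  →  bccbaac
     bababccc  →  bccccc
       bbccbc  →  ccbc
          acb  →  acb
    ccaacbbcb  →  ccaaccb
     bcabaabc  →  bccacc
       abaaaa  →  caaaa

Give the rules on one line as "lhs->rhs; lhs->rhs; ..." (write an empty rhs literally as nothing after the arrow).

  | abc => cc
  | abcccbbacba => ccccbbacba => ccccacba
  | aaba => aca
  | abbacbcbc => cbacbcbc

ab->c; bb->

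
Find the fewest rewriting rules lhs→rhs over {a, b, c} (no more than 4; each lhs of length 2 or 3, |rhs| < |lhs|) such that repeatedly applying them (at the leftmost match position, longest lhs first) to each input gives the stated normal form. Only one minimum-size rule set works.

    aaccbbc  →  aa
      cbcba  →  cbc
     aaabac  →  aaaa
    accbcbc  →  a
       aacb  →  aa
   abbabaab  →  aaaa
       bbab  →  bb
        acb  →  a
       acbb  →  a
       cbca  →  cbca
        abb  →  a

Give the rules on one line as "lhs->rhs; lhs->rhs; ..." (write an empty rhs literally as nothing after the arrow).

ab->a; ac->a; ba->

  | aaccbbc => aacbbc => aabbc => aabc => aac => aa
  | cbcba => cbc
  | aaabac => aaaac => aaaa
  | accbcbc => acbcbc => abcbc => acbc => abc => ac => a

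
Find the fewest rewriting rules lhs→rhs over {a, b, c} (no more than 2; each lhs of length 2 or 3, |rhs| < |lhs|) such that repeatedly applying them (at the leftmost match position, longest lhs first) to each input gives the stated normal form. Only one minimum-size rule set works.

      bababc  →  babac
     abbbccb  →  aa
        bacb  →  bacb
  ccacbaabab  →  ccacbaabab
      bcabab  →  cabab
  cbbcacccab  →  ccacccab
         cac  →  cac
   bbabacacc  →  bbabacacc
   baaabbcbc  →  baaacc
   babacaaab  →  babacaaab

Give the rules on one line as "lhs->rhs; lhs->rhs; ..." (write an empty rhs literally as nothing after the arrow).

bc->c; ccb->a

  | bababc => babac
  | abbbccb => abbccb => abccb => accb => aa
  | bacb
  | ccacbaabab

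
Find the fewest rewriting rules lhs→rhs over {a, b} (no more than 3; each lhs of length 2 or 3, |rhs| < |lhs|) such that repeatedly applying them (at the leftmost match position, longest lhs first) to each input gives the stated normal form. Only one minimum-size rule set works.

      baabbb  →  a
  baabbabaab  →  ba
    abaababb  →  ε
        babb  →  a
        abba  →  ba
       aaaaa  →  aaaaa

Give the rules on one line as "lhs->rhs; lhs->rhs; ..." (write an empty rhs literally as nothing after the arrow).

  | baabbb => babb => bb => a
  | baabbabaab => bababaab => babaab => baab => ba
  | abaababb => aababb => aabb => ab => ε
  | babb => bb => a

ab->; bb->a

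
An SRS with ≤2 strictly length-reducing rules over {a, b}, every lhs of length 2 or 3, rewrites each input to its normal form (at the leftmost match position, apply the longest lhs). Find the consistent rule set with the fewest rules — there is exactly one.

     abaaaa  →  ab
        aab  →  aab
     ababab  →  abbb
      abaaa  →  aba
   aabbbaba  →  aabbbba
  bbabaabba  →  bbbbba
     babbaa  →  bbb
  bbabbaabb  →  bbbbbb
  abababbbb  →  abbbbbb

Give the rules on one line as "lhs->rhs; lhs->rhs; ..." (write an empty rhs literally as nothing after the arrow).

baa->b; bab->bb

  | abaaaa => abaa => ab
  | aab
  | ababab => abbab => abbb
  | abaaa => aba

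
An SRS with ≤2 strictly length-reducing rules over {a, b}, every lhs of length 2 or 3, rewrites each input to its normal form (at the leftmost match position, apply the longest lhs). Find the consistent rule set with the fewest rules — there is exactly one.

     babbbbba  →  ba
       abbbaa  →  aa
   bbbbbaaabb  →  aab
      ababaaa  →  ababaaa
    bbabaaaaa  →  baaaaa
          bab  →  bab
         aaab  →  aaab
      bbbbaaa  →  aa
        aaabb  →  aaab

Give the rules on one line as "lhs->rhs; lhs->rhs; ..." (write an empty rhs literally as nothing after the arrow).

  | babbbbba => babbbba => babbba => babba => ba
  | abbbaa => abbaa => aa
  | bbbbbaaabb => bbbbaaabb => bbbaaabb => bbaaabb => aabb => aab
  | ababaaa

bb->b; bba->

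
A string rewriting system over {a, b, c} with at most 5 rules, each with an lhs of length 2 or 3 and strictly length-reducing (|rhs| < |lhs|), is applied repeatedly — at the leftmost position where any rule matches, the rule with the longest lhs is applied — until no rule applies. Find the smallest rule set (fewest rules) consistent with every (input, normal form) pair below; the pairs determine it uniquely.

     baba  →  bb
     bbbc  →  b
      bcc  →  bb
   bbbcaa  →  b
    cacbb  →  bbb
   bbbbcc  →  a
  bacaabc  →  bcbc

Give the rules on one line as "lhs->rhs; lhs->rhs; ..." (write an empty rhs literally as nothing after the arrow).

ba->b; bbc->a; ca->c; cc->b

  | baba => bba => bb
  | bbbc => ba => b
  | bcc => bb
  | bbbcaa => baaa => baa => ba => b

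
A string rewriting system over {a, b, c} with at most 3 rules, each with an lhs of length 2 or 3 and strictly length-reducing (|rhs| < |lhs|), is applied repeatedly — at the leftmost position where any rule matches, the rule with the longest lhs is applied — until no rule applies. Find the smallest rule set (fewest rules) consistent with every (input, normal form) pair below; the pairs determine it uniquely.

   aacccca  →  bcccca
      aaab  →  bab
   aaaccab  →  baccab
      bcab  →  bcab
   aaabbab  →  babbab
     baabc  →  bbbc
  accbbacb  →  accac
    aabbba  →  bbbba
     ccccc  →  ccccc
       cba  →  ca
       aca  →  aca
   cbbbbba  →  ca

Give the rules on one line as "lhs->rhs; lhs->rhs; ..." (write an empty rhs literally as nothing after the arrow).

aa->b; cb->c

  | aacccca => bcccca
  | aaab => bab
  | aaaccab => baccab
  | bcab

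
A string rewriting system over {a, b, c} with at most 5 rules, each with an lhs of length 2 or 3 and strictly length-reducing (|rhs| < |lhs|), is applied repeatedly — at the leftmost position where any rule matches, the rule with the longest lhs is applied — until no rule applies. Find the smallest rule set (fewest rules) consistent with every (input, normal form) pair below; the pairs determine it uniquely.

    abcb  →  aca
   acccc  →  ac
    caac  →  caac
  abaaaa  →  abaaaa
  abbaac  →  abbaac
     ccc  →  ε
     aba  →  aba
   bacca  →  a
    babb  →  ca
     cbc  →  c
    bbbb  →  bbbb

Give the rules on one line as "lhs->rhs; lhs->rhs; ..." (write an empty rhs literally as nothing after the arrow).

  | abcb => aca
  | acccc => abcc => ac
  | caac
  | abaaaa

bab->bc; bc->; bcb->ca; cc->b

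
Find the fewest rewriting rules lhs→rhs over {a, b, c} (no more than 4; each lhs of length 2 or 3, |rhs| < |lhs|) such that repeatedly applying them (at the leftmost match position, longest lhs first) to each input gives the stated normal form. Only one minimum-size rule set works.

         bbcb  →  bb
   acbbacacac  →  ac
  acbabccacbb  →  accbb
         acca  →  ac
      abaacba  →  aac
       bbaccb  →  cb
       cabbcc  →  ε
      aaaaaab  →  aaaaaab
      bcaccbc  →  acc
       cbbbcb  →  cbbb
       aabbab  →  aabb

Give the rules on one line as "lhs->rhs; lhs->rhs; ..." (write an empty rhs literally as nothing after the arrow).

  | bbcb => bb
  | acbbacacac => acbcacac => acacac => acac => ac
  | acbabccacbb => acbccacbb => accacbb => accbb
  | acca => ac

ba->; bc->; ca->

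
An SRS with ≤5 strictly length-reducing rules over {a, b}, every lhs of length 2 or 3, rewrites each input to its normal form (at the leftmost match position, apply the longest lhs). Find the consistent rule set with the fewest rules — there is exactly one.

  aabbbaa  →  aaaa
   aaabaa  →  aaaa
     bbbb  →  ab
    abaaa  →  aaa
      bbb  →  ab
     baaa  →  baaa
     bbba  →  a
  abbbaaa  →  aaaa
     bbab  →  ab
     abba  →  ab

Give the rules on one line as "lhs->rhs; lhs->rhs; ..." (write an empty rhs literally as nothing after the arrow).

aba->a; bb->b; bba->bb; bbb->ab

  | aabbbaa => aaabaa => aaaa
  | aaabaa => aaaa
  | bbbb => abb => ab
  | abaaa => aaa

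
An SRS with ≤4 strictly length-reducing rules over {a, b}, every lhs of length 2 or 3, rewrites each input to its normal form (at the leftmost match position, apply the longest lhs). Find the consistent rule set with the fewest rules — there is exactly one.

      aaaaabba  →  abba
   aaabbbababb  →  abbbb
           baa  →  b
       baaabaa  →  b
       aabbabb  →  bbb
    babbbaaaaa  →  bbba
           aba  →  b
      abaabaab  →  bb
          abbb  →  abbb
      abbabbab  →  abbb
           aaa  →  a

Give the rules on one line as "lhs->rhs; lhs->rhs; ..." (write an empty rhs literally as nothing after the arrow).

aa->; aba->b; bab->b

  | aaaaabba => aaabba => abba
  | aaabbbababb => abbbababb => abbbabb => abbbb
  | baa => b
  | baaabaa => babaa => baa => b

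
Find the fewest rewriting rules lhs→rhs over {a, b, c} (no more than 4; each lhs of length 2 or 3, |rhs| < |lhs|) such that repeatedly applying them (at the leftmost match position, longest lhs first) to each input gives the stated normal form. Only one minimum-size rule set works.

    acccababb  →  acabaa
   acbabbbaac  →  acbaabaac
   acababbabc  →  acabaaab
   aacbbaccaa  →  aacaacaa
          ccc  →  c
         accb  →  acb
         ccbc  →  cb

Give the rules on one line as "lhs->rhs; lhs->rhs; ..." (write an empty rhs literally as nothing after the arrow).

  | acccababb => accababb => acababb => acabaa
  | acbabbbaac => acbaabaac
  | acababbabc => acabaaabc => acabaaab
  | aacbbaccaa => aacaaccaa => aacaacaa

bb->a; bc->b; cc->c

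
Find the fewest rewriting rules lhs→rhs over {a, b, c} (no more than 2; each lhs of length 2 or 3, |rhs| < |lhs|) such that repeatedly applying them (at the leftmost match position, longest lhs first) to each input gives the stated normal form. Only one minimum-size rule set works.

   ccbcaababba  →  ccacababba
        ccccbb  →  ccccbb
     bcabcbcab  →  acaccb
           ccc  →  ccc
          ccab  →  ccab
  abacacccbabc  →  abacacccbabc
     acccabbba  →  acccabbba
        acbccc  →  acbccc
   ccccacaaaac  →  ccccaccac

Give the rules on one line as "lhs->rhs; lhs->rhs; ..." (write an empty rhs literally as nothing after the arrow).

aaa->c; bca->ac

  | ccbcaababba => ccacababba
  | ccccbb
  | bcabcbcab => acbcbcab => acbcacb => acaccb
  | ccc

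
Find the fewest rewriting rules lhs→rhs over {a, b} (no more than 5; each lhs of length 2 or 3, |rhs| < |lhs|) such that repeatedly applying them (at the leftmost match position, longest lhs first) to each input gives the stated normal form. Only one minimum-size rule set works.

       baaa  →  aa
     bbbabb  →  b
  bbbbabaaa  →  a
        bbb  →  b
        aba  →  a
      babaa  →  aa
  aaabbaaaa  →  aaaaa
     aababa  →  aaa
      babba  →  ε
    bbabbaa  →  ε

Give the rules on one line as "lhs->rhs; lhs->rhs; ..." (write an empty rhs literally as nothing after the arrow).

ba->; bab->; bb->b; bba->b

  | baaa => aa
  | bbbabb => bbabb => bbb => bb => b
  | bbbbabaaa => bbbabaaa => bbabaaa => bbaaa => baa => a
  | bbb => bb => b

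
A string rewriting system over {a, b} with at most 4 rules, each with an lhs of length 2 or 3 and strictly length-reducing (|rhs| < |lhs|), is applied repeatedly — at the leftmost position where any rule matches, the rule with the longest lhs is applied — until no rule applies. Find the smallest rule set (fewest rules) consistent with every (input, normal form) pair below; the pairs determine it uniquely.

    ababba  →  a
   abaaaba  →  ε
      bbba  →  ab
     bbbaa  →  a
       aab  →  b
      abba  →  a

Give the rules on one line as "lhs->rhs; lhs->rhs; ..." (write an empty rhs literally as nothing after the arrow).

  | ababba => abba => aaa => a
  | abaaaba => aababa => baba => ba => ε
  | bbba => baa => ab
  | bbbaa => baaa => aba => a

aa->; ba->; baa->ab; bba->aa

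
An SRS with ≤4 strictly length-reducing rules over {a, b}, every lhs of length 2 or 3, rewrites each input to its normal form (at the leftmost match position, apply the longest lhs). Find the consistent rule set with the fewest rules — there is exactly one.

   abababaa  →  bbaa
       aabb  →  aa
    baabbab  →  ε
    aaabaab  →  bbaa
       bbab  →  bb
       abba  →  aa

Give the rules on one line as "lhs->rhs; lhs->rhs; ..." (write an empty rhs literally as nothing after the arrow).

aaa->b; ab->a; bab->b; bbb->

  | abababaa => aababaa => aaabaa => bbaa
  | aabb => aab => aa
  | baabbab => baabab => baaab => bbb => ε
  | aaabaab => bbaab => bbaa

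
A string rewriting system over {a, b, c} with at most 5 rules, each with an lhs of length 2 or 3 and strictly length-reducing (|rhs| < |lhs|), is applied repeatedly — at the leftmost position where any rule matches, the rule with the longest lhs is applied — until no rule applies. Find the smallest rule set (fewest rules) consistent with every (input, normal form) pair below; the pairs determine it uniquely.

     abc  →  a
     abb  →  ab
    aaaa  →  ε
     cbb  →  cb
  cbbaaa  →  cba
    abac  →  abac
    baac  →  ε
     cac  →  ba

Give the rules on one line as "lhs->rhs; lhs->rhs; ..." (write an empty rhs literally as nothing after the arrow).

aa->; bb->b; bc->; cac->ba

  | abc => a
  | abb => ab
  | aaaa => aa => ε
  | cbb => cb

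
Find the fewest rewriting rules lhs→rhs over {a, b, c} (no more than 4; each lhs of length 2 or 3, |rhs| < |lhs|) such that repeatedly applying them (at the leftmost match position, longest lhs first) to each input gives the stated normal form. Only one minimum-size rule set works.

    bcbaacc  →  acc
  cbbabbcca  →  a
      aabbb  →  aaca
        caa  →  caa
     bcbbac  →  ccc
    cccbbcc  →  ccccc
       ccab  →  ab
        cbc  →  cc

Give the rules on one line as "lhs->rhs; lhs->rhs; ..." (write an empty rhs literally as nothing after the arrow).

  | bcbaacc => cbaacc => ccacc => acc
  | cbbabbcca => cbcbbcca => ccbbcca => ccbcca => cccca => cca => a
  | aabbb => aaca
  | caa

ba->c; bbb->ca; bc->c; cca->a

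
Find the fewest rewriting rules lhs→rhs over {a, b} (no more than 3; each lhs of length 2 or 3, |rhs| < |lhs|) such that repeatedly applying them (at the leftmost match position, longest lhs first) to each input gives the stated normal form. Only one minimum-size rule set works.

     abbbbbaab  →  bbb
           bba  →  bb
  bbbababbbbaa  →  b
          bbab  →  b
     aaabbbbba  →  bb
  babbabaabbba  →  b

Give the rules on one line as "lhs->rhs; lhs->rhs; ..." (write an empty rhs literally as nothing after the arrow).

ab->; ba->b; bab->a

  | abbbbbaab => bbbbaab => bbbbab => bbba => bbb
  | bba => bb
  | bbbababbbbaa => bbaabbbbaa => bbabbbbaa => babbbaa => abbaa => baa => ba => b
  | bbab => ba => b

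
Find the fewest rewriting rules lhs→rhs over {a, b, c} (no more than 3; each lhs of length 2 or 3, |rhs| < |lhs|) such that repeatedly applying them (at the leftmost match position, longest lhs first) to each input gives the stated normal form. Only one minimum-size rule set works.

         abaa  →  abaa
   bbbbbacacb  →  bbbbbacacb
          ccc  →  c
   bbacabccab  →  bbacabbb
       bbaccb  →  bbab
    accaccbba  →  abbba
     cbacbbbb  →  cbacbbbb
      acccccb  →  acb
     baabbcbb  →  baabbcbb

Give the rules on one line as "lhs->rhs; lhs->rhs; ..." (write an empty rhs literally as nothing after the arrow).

cc->; cca->b

  | abaa
  | bbbbbacacb
  | ccc => c
  | bbacabccab => bbacabbb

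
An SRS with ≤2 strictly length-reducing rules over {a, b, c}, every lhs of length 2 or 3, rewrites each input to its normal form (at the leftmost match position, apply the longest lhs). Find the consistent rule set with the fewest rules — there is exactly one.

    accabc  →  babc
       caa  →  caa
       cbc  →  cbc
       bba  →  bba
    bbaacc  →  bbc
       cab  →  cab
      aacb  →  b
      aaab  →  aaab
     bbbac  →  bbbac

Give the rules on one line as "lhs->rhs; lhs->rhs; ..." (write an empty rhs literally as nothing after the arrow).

  | accabc => babc
  | caa
  | cbc
  | bba

aac->; acc->b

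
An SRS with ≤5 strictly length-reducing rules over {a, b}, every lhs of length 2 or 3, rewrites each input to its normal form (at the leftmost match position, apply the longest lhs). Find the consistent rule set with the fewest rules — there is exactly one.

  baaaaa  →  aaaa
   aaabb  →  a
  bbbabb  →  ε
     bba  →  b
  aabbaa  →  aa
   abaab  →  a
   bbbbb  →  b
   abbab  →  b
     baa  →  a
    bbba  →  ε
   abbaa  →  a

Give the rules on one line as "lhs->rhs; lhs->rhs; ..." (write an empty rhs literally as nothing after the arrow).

ab->; ba->; bb->; bba->b

  | baaaaa => aaaa
  | aaabb => aab => a
  | bbbabb => babb => bb => ε
  | bba => b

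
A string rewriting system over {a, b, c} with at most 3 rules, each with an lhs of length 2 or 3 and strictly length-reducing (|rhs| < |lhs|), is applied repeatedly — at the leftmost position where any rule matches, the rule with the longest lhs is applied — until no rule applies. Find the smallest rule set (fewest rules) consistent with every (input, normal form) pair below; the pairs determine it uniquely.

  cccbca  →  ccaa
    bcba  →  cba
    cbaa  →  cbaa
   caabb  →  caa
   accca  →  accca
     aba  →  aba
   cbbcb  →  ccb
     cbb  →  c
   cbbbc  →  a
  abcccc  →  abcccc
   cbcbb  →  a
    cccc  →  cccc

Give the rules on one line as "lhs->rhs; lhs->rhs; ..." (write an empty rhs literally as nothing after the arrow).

bb->; bcb->cb; cbc->a

  | cccbca => ccaa
  | bcba => cba
  | cbaa
  | caabb => caa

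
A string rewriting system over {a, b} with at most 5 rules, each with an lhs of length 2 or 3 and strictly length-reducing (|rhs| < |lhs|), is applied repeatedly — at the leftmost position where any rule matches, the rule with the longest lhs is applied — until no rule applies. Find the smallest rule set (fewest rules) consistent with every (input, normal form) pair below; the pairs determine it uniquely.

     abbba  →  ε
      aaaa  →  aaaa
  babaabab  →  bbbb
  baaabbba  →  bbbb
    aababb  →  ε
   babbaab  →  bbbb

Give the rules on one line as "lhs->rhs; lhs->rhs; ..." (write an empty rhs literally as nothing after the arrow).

  | abbba => abba => aba => ε
  | aaaa
  | babaabab => bbaabab => bbabab => bbbab => bbbb
  | baaabbba => baabbba => babbba => bbbba => bbbb

ab->; aba->; abb->ab; ba->b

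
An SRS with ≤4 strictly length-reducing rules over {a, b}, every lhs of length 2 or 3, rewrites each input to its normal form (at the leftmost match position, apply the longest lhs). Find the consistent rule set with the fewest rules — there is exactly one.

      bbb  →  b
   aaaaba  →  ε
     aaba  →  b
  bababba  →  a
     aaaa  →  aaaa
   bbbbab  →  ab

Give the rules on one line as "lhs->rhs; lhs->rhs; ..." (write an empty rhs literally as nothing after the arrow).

  | bbb => b
  | aaaaba => aabaa => baaa => ba => ε
  | aaba => baa => b
  | bababba => babba => bba => a

aab->ba; ba->; baa->b; bb->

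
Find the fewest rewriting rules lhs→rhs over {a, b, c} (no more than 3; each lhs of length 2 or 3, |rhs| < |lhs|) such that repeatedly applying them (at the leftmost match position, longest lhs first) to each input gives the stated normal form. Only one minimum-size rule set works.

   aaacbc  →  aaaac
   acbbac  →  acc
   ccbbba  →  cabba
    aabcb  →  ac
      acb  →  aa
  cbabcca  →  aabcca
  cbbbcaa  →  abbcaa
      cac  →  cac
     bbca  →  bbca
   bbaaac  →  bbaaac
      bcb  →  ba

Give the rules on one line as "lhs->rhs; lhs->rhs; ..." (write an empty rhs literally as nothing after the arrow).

aba->c; cb->a

  | aaacbc => aaaac
  | acbbac => aabac => acc
  | ccbbba => cabba
  | aabcb => aaba => ac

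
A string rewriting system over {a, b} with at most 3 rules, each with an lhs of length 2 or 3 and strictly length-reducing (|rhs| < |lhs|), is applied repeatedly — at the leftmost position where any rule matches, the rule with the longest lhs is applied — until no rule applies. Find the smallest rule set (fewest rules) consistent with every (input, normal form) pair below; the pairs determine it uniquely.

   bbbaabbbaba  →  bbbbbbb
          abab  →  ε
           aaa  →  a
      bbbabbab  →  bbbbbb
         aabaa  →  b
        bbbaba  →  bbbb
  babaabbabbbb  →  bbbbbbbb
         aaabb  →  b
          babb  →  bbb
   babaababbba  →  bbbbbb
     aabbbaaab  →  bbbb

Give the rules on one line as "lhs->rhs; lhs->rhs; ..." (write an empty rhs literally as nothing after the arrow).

  | bbbaabbbaba => bbbabbbaba => bbbbbbaba => bbbbbbba => bbbbbbb
  | abab => ab => ε
  | aaa => a
  | bbbabbab => bbbbbab => bbbbbb

aa->; ab->; ba->b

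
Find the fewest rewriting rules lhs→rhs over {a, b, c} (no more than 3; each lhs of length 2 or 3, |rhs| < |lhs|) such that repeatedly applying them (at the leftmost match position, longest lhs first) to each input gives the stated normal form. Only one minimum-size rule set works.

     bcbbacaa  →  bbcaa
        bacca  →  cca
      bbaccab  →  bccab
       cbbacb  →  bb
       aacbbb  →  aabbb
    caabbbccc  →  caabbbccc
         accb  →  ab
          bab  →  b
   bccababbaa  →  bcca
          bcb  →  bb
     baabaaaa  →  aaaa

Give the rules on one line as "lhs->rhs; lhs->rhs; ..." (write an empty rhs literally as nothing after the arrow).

  | bcbbacaa => bbbacaa => bbcaa
  | bacca => cca
  | bbaccab => bccab
  | cbbacb => bbacb => bcb => bb

ba->; cb->b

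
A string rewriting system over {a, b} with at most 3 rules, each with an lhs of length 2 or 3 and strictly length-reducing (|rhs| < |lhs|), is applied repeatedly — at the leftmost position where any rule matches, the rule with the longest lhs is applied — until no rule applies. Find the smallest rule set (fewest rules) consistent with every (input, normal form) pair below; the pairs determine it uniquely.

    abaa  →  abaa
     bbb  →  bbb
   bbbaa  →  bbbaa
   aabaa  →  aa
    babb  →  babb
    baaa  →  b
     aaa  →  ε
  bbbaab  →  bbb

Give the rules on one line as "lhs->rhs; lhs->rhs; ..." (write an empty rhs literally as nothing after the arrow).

aaa->; aab->

  | abaa
  | bbb
  | bbbaa
  | aabaa => aa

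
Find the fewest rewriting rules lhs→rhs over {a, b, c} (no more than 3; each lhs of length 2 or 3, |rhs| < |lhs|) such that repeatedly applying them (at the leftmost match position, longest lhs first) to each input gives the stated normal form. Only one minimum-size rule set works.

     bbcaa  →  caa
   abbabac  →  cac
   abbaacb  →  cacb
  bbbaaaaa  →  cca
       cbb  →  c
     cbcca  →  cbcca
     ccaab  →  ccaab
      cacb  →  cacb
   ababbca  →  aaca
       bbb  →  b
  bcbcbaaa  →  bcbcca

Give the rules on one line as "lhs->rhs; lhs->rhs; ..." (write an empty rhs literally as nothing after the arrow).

  | bbcaa => caa
  | abbabac => aabac => aaac => cac
  | abbaacb => aaacb => cacb
  | bbbaaaaa => baaaaa => aaaaa => caaa => cca

aaa->ca; ba->a; bb->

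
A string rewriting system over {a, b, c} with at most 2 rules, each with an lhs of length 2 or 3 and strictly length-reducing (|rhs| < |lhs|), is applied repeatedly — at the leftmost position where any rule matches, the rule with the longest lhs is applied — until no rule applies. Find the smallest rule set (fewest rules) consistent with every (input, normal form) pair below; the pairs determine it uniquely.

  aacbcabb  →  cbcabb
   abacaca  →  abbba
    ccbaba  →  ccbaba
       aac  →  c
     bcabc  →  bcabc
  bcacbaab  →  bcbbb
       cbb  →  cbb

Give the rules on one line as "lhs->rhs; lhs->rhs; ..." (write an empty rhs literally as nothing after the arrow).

  | aacbcabb => cbcabb
  | abacaca => abbaca => abbba
  | ccbaba
  | aac => c

aa->; ac->b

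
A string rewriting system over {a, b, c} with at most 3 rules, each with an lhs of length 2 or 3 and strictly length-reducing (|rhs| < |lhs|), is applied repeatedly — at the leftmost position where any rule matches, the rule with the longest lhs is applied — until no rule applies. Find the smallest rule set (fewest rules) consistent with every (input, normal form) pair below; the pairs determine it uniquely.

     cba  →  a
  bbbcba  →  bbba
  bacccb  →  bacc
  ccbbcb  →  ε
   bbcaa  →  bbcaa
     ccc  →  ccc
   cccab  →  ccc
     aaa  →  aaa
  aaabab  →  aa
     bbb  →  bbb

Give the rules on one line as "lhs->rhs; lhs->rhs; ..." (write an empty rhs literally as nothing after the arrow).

ab->; cb->

  | cba => a
  | bbbcba => bbba
  | bacccb => bacc
  | ccbbcb => cbcb => cb => ε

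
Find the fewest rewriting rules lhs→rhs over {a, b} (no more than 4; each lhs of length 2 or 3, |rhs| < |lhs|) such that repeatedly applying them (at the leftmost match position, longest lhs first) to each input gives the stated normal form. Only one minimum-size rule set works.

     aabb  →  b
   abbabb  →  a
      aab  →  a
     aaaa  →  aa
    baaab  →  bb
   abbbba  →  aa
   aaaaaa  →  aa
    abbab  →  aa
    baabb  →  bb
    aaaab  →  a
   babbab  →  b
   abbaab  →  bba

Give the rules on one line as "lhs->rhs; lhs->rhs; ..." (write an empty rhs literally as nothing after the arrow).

  | aabb => ab => b
  | abbabb => bbabb => bbbb => aab => a
  | aab => a
  | aaaa => aa

aaa->a; aab->a; ab->b; bbb->aa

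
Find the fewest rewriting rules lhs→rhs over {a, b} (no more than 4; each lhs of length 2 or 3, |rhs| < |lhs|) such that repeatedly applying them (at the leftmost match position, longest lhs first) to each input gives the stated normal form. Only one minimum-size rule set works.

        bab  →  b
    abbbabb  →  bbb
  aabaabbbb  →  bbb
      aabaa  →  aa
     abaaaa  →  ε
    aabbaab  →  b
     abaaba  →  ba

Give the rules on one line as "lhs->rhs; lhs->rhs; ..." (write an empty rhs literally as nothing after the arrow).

aab->; ab->; aba->ab

  | bab => b
  | abbbabb => bbabb => bbb
  | aabaabbbb => aabbbb => bbb
  | aabaa => aa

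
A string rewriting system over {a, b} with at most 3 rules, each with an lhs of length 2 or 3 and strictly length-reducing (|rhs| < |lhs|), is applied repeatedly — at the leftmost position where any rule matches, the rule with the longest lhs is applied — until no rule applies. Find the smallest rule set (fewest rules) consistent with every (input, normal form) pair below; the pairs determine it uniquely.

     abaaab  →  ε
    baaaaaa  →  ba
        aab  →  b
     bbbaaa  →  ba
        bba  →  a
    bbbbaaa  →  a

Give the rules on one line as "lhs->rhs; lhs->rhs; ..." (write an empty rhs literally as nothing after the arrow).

  | abaaab => baaab => baab => bab => bb => ε
  | baaaaaa => baaaaa => baaaa => baaa => baa => ba
  | aab => ab => b
  | bbbaaa => baaa => baa => ba

aa->a; ab->b; bb->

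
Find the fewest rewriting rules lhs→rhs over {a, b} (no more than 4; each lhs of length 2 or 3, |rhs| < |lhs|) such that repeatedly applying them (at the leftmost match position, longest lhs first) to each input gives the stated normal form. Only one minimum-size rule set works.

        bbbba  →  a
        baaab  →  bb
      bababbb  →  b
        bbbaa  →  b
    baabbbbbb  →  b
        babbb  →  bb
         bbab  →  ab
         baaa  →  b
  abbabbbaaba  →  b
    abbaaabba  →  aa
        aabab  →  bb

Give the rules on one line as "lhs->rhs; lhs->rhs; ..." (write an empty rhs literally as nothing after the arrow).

aaa->b; abb->b; ba->a; bbb->ab

  | bbbba => abba => ba => a
  | baaab => aaab => bb
  | bababbb => ababbb => aabbb => abb => b
  | bbbaa => abaa => aaa => b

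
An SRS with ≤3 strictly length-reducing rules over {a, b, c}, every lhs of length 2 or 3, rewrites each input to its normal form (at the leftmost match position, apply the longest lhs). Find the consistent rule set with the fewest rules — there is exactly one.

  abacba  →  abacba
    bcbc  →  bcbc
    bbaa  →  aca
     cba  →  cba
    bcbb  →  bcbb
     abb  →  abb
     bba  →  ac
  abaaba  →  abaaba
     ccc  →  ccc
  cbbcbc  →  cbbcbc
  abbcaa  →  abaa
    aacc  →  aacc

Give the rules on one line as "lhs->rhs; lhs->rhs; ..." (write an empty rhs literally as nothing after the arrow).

  | abacba
  | bcbc
  | bbaa => aca
  | cba

bba->ac; bca->a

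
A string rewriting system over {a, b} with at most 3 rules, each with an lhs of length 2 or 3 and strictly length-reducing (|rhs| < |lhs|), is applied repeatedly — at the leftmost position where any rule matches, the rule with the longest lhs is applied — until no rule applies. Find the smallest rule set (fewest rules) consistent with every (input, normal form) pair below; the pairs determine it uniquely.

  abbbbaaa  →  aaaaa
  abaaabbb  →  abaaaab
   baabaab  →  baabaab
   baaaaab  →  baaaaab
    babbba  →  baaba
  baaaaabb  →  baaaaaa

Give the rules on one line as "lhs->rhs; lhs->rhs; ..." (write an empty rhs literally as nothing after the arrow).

bb->a; bba->a

  | abbbbaaa => aabbaaa => aaaaa
  | abaaabbb => abaaaab
  | baabaab
  | baaaaab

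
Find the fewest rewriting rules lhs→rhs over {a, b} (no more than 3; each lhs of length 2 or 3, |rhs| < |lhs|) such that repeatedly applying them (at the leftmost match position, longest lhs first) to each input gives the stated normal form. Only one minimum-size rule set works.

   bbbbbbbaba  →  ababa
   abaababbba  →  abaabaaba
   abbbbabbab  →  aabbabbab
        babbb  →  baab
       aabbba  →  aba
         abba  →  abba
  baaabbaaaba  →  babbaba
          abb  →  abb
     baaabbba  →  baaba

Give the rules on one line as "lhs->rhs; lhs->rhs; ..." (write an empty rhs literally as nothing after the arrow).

aaa->a; bbb->ab

  | bbbbbbbaba => abbbbbaba => aabbbaba => aaababa => ababa
  | abaababbba => abaabaaba
  | abbbbabbab => aabbabbab
  | babbb => baab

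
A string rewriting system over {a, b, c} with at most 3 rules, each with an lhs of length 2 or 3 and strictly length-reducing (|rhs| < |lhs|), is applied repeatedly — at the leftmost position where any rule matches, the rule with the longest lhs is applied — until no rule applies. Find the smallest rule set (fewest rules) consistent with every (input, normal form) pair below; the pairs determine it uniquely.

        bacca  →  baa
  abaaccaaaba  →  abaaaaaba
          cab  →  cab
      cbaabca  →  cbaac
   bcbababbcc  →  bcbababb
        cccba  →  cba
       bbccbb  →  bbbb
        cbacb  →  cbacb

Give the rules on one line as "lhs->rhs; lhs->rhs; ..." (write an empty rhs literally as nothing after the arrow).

bca->c; cc->

  | bacca => baa
  | abaaccaaaba => abaaaaaba
  | cab
  | cbaabca => cbaac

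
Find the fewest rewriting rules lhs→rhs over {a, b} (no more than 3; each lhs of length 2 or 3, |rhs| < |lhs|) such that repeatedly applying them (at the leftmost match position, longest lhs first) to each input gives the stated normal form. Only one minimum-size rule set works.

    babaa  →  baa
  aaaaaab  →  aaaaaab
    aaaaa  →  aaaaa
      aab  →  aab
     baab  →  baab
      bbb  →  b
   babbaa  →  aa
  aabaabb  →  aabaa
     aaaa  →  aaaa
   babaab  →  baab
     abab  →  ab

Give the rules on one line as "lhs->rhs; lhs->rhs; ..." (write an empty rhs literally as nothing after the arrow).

  | babaa => baa
  | aaaaaab
  | aaaaa
  | aab

bab->b; bb->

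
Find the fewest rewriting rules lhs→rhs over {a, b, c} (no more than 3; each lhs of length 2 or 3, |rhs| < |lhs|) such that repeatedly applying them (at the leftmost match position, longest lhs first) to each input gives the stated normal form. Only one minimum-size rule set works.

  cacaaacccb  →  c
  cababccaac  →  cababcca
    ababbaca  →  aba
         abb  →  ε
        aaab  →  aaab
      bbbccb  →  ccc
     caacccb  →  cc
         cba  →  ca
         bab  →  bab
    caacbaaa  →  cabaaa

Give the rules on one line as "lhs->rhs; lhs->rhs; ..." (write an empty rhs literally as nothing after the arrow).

ac->; bb->c; cb->c

  | cacaaacccb => caaacccb => caaccb => cacb => cb => c
  | cababccaac => cababcca
  | ababbaca => abacaca => abaca => aba
  | abb => ac => ε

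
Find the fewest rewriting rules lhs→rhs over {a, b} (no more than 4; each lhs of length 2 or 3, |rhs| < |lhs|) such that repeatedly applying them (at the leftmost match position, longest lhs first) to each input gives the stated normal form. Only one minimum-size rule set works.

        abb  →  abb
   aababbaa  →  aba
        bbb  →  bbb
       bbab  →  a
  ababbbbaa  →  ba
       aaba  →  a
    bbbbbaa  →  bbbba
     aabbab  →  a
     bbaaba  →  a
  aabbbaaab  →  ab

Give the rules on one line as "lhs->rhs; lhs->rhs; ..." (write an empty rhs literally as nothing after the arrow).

aa->a; aab->; baa->a; bab->aa

  | abb
  | aababbaa => abbaa => aba
  | bbb
  | bbab => baa => a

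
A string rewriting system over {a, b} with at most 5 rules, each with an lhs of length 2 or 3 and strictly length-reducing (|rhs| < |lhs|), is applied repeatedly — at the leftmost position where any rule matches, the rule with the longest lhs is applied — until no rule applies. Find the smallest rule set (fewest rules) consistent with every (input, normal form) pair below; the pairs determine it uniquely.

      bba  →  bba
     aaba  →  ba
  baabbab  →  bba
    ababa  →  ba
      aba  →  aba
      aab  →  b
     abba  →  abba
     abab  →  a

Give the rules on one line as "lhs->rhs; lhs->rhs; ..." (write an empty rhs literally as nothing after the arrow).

  | bba
  | aaba => ba
  | baabbab => bbbab => bba
  | ababa => aaa => ba

aa->a; aaa->ba; aab->b; bab->a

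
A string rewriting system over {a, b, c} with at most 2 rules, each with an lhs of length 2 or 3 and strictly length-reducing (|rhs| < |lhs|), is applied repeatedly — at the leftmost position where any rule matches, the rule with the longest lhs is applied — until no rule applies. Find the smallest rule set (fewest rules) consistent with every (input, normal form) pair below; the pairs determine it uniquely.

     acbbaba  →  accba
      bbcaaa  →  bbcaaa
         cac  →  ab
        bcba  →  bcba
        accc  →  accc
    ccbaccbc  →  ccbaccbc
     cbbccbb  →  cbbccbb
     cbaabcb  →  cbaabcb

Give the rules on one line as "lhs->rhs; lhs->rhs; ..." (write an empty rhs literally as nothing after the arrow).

bba->c; cac->ab

  | acbbaba => accba
  | bbcaaa
  | cac => ab
  | bcba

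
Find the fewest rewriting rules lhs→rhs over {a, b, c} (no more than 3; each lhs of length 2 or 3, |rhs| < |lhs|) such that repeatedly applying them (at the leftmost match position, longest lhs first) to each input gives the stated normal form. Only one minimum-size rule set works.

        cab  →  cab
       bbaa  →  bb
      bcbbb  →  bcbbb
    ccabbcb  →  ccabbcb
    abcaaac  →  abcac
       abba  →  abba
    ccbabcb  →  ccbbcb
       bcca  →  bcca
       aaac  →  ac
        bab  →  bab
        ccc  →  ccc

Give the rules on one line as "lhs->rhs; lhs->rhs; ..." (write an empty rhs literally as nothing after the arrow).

  | cab
  | bbaa => bb
  | bcbbb
  | ccabbcb

aa->; cba->cb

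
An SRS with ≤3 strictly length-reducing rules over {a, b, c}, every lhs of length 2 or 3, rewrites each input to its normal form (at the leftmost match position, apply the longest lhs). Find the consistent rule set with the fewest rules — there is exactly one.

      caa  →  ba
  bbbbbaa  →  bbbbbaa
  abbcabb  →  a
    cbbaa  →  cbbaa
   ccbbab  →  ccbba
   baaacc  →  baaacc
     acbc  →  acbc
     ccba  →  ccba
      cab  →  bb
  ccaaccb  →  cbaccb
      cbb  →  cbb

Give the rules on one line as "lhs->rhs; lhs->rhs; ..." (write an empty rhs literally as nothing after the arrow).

ab->a; ca->b

  | caa => ba
  | bbbbbaa
  | abbcabb => abcabb => acabb => abbb => abb => ab => a
  | cbbaa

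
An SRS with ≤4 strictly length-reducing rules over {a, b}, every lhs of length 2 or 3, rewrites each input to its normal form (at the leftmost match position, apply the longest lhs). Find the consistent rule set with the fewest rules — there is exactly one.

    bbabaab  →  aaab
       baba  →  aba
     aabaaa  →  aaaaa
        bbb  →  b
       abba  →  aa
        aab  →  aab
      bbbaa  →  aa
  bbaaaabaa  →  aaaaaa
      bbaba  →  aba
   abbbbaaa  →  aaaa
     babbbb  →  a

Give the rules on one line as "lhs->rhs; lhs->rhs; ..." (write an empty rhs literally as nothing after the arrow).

baa->aa; bab->ab; bb->

  | bbabaab => abaab => aaab
  | baba => aba
  | aabaaa => aaaaa
  | bbb => b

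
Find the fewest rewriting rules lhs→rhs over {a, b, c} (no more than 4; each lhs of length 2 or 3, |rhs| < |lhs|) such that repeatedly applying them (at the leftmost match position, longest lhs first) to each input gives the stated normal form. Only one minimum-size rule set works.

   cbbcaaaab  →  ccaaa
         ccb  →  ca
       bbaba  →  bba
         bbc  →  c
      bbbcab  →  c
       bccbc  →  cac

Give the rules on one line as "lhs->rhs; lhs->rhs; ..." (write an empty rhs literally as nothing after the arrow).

  | cbbcaaaab => cbcaaaab => ccaaaab => ccaaa
  | ccb => ca
  | bbaba => bba
  | bbc => bc => c

ab->; bc->c; ccb->ca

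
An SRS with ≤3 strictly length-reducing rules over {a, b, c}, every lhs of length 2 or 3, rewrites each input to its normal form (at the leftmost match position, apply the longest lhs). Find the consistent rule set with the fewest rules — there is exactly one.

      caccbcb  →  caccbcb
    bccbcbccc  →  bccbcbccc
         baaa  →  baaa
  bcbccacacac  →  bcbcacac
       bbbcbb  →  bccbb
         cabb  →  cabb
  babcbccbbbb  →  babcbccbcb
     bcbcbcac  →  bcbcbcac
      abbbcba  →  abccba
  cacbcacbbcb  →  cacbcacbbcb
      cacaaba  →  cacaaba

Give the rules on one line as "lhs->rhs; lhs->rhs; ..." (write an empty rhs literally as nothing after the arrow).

  | caccbcb
  | bccbcbccc
  | baaa
  | bcbccacacac => bcbcacac

bbb->bc; cca->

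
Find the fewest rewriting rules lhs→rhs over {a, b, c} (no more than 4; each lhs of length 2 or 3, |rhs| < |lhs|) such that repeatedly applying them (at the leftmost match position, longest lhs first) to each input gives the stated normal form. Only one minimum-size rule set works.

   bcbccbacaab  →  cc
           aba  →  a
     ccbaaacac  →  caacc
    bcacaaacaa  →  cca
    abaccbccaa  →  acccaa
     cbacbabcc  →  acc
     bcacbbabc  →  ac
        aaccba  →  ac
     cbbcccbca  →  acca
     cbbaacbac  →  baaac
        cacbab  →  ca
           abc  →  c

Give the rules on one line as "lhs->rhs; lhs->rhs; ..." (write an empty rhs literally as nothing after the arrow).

  | bcbccbacaab => abccbacaab => ccbacaab => cacaab => ccab => cc
  | aba => a
  | ccbaaacac => caaacac => caacc
  | bcacaaacaa => aacaaacaa => acaacaa => cacaa => cca

ab->; aca->c; bc->a; cb->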